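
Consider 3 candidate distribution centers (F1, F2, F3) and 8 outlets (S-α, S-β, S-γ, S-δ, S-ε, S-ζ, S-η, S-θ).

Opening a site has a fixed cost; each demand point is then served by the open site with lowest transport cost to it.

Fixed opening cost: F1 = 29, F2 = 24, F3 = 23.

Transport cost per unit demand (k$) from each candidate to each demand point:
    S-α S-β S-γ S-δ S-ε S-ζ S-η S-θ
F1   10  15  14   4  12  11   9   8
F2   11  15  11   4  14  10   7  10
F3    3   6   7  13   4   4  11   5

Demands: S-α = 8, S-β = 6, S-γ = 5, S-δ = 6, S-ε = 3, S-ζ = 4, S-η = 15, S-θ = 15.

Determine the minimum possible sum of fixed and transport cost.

Open {F2, F3}: assign each demand point to its cheapest open site.
  S-α→F3 8×3=24, S-β→F3 6×6=36, S-γ→F3 5×7=35, S-δ→F2 6×4=24, S-ε→F3 3×4=12, S-ζ→F3 4×4=16, S-η→F2 15×7=105, S-θ→F3 15×5=75
  transport cost 327, fixed 47 → total 374.
Compare {F1, F2, F3}: transport cost 327 + fixed 76 = 403.
Compare {F1, F3}: transport cost 357 + fixed 52 = 409.
Compare {F3}: transport cost 441 + fixed 23 = 464.
All other subsets cost ≥ 403. Minimum total cost: 374.

374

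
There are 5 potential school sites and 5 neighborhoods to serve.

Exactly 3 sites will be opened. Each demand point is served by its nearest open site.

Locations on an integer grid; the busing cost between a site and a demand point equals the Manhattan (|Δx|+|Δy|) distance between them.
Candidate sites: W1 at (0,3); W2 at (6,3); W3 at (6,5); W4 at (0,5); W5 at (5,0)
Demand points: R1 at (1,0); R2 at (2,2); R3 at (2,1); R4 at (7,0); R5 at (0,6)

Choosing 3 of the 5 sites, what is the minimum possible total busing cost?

Open {W1, W4, W5}.
  R1→W1 4, R2→W1 3, R3→W1 4, R4→W5 2, R5→W4 1  ⇒ total 14.
Compare {W1, W2, W4}: total 16.
Compare {W1, W2, W5}: total 16.
No size-3 selection does better; minimum is 14.

14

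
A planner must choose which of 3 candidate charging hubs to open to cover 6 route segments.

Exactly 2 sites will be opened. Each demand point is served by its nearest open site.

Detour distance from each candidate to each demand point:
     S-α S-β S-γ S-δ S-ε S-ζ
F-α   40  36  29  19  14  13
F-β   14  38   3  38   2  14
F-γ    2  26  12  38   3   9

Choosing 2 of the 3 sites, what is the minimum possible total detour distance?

71

Open {F-α, F-γ}.
  S-α→F-γ 2, S-β→F-γ 26, S-γ→F-γ 12, S-δ→F-α 19, S-ε→F-γ 3, S-ζ→F-γ 9  ⇒ total 71.
Compare {F-β, F-γ}: total 80.
Compare {F-α, F-β}: total 87.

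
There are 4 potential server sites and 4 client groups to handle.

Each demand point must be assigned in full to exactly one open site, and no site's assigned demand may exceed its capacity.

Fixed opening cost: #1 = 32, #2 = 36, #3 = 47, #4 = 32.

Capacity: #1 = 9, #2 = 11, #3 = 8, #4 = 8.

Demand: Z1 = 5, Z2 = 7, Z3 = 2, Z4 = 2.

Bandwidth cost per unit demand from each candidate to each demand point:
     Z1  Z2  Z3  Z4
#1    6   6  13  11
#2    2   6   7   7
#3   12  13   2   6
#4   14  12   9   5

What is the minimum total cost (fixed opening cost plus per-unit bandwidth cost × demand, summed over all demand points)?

148

Open {#1, #2}; cheapest assignment that respects the capacities:
  #1 (cap 9, load 7): Z2 — cost 7×6 = 42
  #2 (cap 11, load 9): Z1, Z3, Z4 — cost 5×2 + 2×7 + 2×7 = 38
  Shipping 80, fixed 68 → total 148.
  Any other capacity-feasible assignment to {#1, #2} ships for at least 80.
Compare {#1, #2, #4}: its best feasible assignment gives total 176.
Compare {#1, #2, #3}: its best feasible assignment gives total 183.
Every other set of open sites that can feasibly serve all demand totals ≥ 176 even under its best assignment. Minimum: 148.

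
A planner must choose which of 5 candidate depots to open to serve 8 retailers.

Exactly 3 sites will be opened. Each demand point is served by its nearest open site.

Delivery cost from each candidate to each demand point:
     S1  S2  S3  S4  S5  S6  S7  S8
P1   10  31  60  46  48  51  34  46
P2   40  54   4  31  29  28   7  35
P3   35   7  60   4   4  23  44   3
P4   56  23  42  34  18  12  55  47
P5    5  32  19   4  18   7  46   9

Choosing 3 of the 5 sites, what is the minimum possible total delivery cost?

Open {P2, P3, P5}.
  S1→P5 5, S2→P3 7, S3→P2 4, S4→P3 4, S5→P3 4, S6→P5 7, S7→P2 7, S8→P3 3  ⇒ total 41.
Compare {P1, P2, P3}: total 62.
Compare {P2, P3, P4}: total 76.
No size-3 selection does better; minimum is 41.

41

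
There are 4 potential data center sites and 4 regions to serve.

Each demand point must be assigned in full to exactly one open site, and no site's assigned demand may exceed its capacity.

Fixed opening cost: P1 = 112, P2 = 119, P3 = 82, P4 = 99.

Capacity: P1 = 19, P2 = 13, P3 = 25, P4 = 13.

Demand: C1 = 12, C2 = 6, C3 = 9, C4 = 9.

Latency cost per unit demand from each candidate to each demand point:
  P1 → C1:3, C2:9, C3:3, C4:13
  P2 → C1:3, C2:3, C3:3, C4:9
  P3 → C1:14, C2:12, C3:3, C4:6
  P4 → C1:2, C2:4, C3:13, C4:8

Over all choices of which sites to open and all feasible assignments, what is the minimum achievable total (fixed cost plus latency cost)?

358

Open {P3, P4}; cheapest assignment that respects the capacities:
  P3 (cap 25, load 24): C2, C3, C4 — cost 6×12 + 9×3 + 9×6 = 153
  P4 (cap 13, load 12): C1 — cost 12×2 = 24
  Shipping 177, fixed 181 → total 358.
  Any other capacity-feasible assignment to {P3, P4} ships for at least 177.
Compare {P1, P3}: its best feasible assignment gives total 365.
Compare {P2, P3}: its best feasible assignment gives total 390.
Every other set of open sites that can feasibly serve all demand totals ≥ 365 even under its best assignment. Minimum: 358.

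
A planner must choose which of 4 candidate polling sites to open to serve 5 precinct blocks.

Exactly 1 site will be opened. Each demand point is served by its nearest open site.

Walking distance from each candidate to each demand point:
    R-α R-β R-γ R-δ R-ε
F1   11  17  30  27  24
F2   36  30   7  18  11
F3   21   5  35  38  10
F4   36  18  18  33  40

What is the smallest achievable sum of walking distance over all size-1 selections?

Open {F2}.
  R-α→F2 36, R-β→F2 30, R-γ→F2 7, R-δ→F2 18, R-ε→F2 11  ⇒ total 102.
Compare {F1}: total 109.
Compare {F3}: total 109.
No size-1 selection does better; minimum is 102.

102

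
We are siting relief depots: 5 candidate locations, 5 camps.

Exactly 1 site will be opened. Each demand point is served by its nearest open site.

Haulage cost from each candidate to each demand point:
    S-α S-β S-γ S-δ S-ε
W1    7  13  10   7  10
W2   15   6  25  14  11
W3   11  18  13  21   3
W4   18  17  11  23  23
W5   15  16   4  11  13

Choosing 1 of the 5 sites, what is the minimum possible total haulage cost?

47

Open {W1}.
  S-α→W1 7, S-β→W1 13, S-γ→W1 10, S-δ→W1 7, S-ε→W1 10  ⇒ total 47.
Compare {W5}: total 59.
Compare {W3}: total 66.
No size-1 selection does better; minimum is 47.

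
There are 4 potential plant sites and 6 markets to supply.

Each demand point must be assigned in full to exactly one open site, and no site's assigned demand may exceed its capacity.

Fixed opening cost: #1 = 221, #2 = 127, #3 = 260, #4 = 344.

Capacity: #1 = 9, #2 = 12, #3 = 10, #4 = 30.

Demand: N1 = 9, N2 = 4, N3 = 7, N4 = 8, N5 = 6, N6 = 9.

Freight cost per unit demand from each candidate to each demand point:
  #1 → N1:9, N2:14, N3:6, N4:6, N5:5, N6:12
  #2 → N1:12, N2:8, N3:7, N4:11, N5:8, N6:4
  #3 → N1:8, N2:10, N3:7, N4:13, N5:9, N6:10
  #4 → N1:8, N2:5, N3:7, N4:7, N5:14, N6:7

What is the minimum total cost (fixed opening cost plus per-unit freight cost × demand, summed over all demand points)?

Open {#1, #2, #4}; cheapest assignment that respects the capacities:
  #1 (cap 9, load 6): N5 — cost 6×5 = 30
  #2 (cap 12, load 9): N6 — cost 9×4 = 36
  #4 (cap 30, load 28): N1, N2, N3, N4 — cost 9×8 + 4×5 + 7×7 + 8×7 = 197
  Shipping 263, fixed 692 → total 955.
  Any other capacity-feasible assignment to {#1, #2, #4} ships for at least 263.
Compare {#2, #3, #4}: its best feasible assignment gives total 1018.
Compare {#1, #3, #4}: its best feasible assignment gives total 1115.
Every other set of open sites that can feasibly serve all demand totals ≥ 1018 even under its best assignment. Minimum: 955.

955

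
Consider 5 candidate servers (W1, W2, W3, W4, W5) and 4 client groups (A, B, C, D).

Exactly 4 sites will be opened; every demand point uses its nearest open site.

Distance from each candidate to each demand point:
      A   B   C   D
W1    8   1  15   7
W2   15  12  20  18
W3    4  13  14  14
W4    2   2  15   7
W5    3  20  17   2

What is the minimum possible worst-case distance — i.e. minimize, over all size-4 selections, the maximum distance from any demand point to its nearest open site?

Open {W1, W2, W3, W4}.
  Farthest demand point is C at distance 14 (to W3); all others are ≤ 14.
With {W1, W2, W3, W5} the worst case is 14.
With {W1, W3, W4, W5} the worst case is 14.
No size-4 selection achieves below 14.

14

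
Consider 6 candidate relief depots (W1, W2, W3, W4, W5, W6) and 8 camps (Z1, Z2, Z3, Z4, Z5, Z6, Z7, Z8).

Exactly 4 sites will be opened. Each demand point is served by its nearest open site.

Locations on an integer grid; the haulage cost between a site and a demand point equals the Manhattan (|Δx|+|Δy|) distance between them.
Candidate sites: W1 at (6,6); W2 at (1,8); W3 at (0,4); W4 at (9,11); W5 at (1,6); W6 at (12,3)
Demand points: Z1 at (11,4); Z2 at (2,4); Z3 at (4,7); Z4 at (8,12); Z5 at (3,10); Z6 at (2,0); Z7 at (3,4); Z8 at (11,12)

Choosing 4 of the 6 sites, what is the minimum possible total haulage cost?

26

Open {W2, W3, W4, W6}.
  Z1→W6 2, Z2→W3 2, Z3→W2 4, Z4→W4 2, Z5→W2 4, Z6→W3 6, Z7→W3 3, Z8→W4 3  ⇒ total 26.
Compare {W1, W3, W4, W6}: total 28.
Compare {W3, W4, W5, W6}: total 28.
No size-4 selection does better; minimum is 26.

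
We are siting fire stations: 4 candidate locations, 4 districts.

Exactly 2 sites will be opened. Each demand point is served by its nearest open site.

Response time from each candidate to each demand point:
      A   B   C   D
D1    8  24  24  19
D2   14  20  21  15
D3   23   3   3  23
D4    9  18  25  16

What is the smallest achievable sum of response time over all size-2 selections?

31

Open {D3, D4}.
  A→D4 9, B→D3 3, C→D3 3, D→D4 16  ⇒ total 31.
Compare {D1, D3}: total 33.
Compare {D2, D3}: total 35.
No size-2 selection does better; minimum is 31.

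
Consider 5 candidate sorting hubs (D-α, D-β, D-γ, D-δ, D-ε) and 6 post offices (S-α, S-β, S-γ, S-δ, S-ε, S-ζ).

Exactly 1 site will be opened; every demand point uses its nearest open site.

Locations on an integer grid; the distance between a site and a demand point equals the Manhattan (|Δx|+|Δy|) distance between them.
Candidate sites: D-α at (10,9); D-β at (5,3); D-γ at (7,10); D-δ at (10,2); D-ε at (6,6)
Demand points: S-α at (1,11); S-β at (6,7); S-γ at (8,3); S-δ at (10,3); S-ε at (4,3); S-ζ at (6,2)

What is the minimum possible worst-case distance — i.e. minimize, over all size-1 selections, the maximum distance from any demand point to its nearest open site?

10

Open {D-γ}.
  Farthest demand point is S-δ at distance 10 (to D-γ); all others are ≤ 10.
With {D-ε} the worst case is 10.
With {D-α} the worst case is 12.
No size-1 selection achieves below 10.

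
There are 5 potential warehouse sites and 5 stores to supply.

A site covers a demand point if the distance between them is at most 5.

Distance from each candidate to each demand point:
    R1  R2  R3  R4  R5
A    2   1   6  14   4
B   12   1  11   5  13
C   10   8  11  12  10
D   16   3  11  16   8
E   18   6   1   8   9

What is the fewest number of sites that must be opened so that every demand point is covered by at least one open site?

3

Coverage sets (demand points within 5 of each site):
  A: {R1, R2, R5}
  B: {R2, R4}
  C: {}
  D: {R2}
  E: {R3}
No 2 sites suffice: every size-2 union leaves at least one demand point uncovered.
But {A, B, E} covers everything, so the minimum is 3.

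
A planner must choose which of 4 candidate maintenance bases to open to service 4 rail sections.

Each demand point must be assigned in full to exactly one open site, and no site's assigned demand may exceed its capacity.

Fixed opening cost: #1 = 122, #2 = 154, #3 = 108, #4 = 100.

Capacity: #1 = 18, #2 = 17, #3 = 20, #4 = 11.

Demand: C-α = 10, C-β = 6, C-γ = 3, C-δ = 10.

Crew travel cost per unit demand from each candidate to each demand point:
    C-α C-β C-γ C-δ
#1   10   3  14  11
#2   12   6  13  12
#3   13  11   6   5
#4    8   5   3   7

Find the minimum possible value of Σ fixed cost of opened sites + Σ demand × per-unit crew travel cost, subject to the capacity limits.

416

Open {#1, #3}; cheapest assignment that respects the capacities:
  #1 (cap 18, load 16): C-α, C-β — cost 10×10 + 6×3 = 118
  #3 (cap 20, load 13): C-γ, C-δ — cost 3×6 + 10×5 = 68
  Shipping 186, fixed 230 → total 416.
  Any other capacity-feasible assignment to {#1, #3} ships for at least 186.
Compare {#3, #4}: its best feasible assignment gives total 422.
Compare {#2, #3}: its best feasible assignment gives total 486.
Every other set of open sites that can feasibly serve all demand totals ≥ 422 even under its best assignment. Minimum: 416.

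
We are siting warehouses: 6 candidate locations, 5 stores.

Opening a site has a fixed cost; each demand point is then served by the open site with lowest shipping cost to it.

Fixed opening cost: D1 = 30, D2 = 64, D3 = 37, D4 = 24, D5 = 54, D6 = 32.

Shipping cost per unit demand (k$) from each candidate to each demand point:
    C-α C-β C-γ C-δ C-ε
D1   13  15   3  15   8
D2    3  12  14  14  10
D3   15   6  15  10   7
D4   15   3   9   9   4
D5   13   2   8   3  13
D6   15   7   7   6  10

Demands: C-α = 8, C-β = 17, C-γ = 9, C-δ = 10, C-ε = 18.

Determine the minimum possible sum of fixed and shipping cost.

Open {D1, D2, D4, D5}: assign each demand point to its cheapest open site.
  C-α→D2 8×3=24, C-β→D5 17×2=34, C-γ→D1 9×3=27, C-δ→D5 10×3=30, C-ε→D4 18×4=72
  shipping cost 187, fixed 172 → total 359.
Compare {D2, D4, D5}: shipping cost 232 + fixed 142 = 374.
Compare {D1, D4, D5}: shipping cost 267 + fixed 108 = 375.
Compare {D1, D2, D4}: shipping cost 264 + fixed 118 = 382.
All other subsets cost ≥ 374. Minimum total cost: 359.

359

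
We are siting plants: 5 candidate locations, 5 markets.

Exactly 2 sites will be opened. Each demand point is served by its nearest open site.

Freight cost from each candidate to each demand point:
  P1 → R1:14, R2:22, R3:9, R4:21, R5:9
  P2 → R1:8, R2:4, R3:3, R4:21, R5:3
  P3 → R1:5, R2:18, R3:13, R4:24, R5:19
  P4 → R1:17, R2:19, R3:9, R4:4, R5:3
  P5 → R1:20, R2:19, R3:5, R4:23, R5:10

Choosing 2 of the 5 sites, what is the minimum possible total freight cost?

Open {P2, P4}.
  R1→P2 8, R2→P2 4, R3→P2 3, R4→P4 4, R5→P2 3  ⇒ total 22.
Compare {P2, P3}: total 36.
Compare {P1, P2}: total 39.
No size-2 selection does better; minimum is 22.

22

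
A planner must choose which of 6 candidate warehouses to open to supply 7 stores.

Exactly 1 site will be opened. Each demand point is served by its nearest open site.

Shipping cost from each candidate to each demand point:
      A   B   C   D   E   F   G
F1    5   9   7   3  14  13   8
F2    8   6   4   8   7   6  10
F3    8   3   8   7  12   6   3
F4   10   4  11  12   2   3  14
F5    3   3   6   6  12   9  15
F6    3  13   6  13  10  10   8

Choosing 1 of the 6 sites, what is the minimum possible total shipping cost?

Open {F3}.
  A→F3 8, B→F3 3, C→F3 8, D→F3 7, E→F3 12, F→F3 6, G→F3 3  ⇒ total 47.
Compare {F2}: total 49.
Compare {F5}: total 54.
No size-1 selection does better; minimum is 47.

47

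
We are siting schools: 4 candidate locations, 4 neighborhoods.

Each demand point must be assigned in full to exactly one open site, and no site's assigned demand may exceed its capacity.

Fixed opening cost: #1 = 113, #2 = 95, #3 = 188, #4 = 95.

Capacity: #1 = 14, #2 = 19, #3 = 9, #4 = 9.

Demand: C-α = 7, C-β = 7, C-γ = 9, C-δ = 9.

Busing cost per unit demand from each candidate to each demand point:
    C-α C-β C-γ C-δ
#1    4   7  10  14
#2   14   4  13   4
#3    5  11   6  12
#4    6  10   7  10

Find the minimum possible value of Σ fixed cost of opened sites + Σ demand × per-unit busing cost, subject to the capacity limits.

Open {#1, #2}; cheapest assignment that respects the capacities:
  #1 (cap 14, load 14): C-α, C-β — cost 7×4 + 7×7 = 77
  #2 (cap 19, load 18): C-γ, C-δ — cost 9×13 + 9×4 = 153
  Shipping 230, fixed 208 → total 438.
  Any other capacity-feasible assignment to {#1, #2} ships for at least 230.
Compare {#1, #2, #4}: its best feasible assignment gives total 458.
Compare {#2, #3, #4}: its best feasible assignment gives total 538.
Every other set of open sites that can feasibly serve all demand totals ≥ 458 even under its best assignment. Minimum: 438.

438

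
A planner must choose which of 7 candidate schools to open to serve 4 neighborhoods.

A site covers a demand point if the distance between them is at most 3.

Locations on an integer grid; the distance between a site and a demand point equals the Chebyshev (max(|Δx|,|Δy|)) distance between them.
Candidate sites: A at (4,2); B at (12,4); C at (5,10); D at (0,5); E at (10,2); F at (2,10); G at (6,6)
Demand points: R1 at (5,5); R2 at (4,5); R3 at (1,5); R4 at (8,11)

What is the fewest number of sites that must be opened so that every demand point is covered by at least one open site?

Coverage sets (demand points within 3 of each site):
  A: {R1, R2, R3}
  B: {}
  C: {R4}
  D: {R3}
  E: {}
  F: {}
  G: {R1, R2}
No single site covers all 4 demand points.
But {A, C} covers everything, so the minimum is 2.

2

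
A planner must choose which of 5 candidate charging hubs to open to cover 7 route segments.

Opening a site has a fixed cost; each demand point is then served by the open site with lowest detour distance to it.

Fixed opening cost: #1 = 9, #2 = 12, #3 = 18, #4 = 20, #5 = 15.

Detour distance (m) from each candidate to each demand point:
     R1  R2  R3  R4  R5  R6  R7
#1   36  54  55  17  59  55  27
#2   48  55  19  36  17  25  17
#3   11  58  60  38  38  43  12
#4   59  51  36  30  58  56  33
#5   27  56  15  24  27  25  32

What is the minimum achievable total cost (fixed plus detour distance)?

Open {#1, #2, #3}: assign each demand point to its cheapest open site.
  R1→#3 11, R2→#1 54, R3→#2 19, R4→#1 17, R5→#2 17, R6→#2 25, R7→#3 12
  detour distance 155, fixed 39 → total 194.
Compare {#3, #5}: detour distance 170 + fixed 33 = 203.
Compare {#1, #3, #5}: detour distance 161 + fixed 42 = 203.
Compare {#2, #3, #5}: detour distance 159 + fixed 45 = 204.
All other subsets cost ≥ 203. Minimum total cost: 194.

194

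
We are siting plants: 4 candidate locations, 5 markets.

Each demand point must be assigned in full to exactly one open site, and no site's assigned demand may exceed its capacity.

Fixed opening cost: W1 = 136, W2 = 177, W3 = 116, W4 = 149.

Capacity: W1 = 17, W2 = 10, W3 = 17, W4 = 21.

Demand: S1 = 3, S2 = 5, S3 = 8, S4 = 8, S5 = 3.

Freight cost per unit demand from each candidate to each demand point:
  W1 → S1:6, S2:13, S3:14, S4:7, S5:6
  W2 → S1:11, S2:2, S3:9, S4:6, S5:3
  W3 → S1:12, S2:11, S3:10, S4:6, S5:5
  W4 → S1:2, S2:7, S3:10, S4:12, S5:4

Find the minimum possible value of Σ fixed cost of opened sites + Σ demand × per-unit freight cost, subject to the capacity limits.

446

Open {W3, W4}; cheapest assignment that respects the capacities:
  W3 (cap 17, load 16): S3, S4 — cost 8×10 + 8×6 = 128
  W4 (cap 21, load 11): S1, S2, S5 — cost 3×2 + 5×7 + 3×4 = 53
  Shipping 181, fixed 265 → total 446.
  Any other capacity-feasible assignment to {W3, W4} ships for at least 181.
Compare {W1, W4}: its best feasible assignment gives total 474.
Compare {W1, W3}: its best feasible assignment gives total 476.
Every other set of open sites that can feasibly serve all demand totals ≥ 474 even under its best assignment. Minimum: 446.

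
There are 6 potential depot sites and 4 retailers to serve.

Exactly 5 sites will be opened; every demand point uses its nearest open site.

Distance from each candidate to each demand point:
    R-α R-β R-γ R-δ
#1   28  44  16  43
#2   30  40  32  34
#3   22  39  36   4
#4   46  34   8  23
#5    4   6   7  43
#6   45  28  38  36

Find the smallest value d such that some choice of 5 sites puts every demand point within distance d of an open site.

7

Open {#1, #2, #3, #4, #5}.
  Farthest demand point is R-γ at distance 7 (to #5); all others are ≤ 7.
With {#1, #2, #3, #5, #6} the worst case is 7.
With {#1, #3, #4, #5, #6} the worst case is 7.
No size-5 selection achieves below 7.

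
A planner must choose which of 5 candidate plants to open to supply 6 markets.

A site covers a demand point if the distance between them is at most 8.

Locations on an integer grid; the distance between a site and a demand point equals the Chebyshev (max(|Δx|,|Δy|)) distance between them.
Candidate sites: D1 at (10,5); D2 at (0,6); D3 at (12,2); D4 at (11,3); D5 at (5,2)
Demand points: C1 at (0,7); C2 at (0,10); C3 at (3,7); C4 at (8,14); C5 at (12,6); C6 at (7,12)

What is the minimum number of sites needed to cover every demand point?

Coverage sets (demand points within 8 of each site):
  D1: {C3, C5, C6}
  D2: {C1, C2, C3, C4, C6}
  D3: {C5}
  D4: {C3, C5}
  D5: {C1, C2, C3, C5}
No single site covers all 6 demand points.
But {D1, D2} covers everything, so the minimum is 2.

2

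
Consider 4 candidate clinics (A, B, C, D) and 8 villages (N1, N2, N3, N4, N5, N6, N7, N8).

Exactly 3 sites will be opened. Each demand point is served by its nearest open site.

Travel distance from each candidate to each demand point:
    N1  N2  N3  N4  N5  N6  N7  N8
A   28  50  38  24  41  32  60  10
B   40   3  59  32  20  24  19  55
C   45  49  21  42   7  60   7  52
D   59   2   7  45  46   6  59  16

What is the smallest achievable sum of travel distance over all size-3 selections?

91

Open {A, C, D}.
  N1→A 28, N2→D 2, N3→D 7, N4→A 24, N5→C 7, N6→D 6, N7→C 7, N8→A 10  ⇒ total 91.
Compare {A, B, D}: total 116.
Compare {B, C, D}: total 117.
No size-3 selection does better; minimum is 91.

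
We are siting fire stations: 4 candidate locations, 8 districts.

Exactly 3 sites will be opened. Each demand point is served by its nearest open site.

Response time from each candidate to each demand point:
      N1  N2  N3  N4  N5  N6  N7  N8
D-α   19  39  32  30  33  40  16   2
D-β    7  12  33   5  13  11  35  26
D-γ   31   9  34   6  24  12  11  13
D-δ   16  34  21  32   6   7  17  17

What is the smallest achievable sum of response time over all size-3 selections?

76

Open {D-α, D-β, D-δ}.
  N1→D-β 7, N2→D-β 12, N3→D-δ 21, N4→D-β 5, N5→D-δ 6, N6→D-δ 7, N7→D-α 16, N8→D-α 2  ⇒ total 76.
Compare {D-α, D-γ, D-δ}: total 78.
Compare {D-β, D-γ, D-δ}: total 79.
No size-3 selection does better; minimum is 76.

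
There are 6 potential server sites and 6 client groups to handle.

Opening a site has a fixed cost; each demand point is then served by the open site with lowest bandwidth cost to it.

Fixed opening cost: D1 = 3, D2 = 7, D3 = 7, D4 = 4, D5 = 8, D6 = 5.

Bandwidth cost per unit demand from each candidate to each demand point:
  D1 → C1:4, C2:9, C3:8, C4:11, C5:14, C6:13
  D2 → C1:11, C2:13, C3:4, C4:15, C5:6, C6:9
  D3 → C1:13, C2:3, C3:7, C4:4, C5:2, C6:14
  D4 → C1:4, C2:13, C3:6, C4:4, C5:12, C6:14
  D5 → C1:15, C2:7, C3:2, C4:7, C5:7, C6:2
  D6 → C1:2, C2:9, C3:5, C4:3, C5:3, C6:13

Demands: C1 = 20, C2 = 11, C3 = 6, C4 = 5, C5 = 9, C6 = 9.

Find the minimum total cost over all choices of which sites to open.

Open {D3, D5, D6}: assign each demand point to its cheapest open site.
  C1→D6 20×2=40, C2→D3 11×3=33, C3→D5 6×2=12, C4→D6 5×3=15, C5→D3 9×2=18, C6→D5 9×2=18
  bandwidth cost 136, fixed 20 → total 156.
Compare {D1, D3, D5, D6}: bandwidth cost 136 + fixed 23 = 159.
Compare {D3, D4, D5, D6}: bandwidth cost 136 + fixed 24 = 160.
Compare {D2, D3, D5, D6}: bandwidth cost 136 + fixed 27 = 163.
All other subsets cost ≥ 159. Minimum total cost: 156.

156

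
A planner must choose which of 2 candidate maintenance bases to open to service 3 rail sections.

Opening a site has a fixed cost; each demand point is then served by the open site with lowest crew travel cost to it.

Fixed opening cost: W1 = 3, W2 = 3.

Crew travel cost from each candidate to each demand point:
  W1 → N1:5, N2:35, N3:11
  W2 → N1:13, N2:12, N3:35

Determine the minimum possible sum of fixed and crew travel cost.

Open {W1, W2}: assign each demand point to its cheapest open site.
  N1→W1 5, N2→W2 12, N3→W1 11
  crew travel cost 28, fixed 6 → total 34.
Compare {W1}: crew travel cost 51 + fixed 3 = 54.
Compare {W2}: crew travel cost 60 + fixed 3 = 63.

34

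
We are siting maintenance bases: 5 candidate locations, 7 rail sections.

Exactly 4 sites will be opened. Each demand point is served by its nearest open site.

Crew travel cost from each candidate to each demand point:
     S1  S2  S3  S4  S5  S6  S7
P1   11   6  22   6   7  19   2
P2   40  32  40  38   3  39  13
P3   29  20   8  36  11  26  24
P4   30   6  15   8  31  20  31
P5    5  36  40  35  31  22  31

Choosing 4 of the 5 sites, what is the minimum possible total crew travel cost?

49

Open {P1, P2, P3, P5}.
  S1→P5 5, S2→P1 6, S3→P3 8, S4→P1 6, S5→P2 3, S6→P1 19, S7→P1 2  ⇒ total 49.
Compare {P1, P3, P4, P5}: total 53.
Compare {P1, P2, P3, P4}: total 55.
No size-4 selection does better; minimum is 49.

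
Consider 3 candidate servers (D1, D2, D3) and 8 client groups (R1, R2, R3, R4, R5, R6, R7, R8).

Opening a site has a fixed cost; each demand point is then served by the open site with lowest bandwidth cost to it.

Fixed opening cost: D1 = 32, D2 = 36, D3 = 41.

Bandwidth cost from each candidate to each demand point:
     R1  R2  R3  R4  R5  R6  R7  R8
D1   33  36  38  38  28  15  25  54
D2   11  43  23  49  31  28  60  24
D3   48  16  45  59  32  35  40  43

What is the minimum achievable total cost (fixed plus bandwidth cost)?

Open {D1, D2}: assign each demand point to its cheapest open site.
  R1→D2 11, R2→D1 36, R3→D2 23, R4→D1 38, R5→D1 28, R6→D1 15, R7→D1 25, R8→D2 24
  bandwidth cost 200, fixed 68 → total 268.
Compare {D1, D2, D3}: bandwidth cost 180 + fixed 109 = 289.
Compare {D1}: bandwidth cost 267 + fixed 32 = 299.
Compare {D2, D3}: bandwidth cost 222 + fixed 77 = 299.
All other subsets cost ≥ 289. Minimum total cost: 268.

268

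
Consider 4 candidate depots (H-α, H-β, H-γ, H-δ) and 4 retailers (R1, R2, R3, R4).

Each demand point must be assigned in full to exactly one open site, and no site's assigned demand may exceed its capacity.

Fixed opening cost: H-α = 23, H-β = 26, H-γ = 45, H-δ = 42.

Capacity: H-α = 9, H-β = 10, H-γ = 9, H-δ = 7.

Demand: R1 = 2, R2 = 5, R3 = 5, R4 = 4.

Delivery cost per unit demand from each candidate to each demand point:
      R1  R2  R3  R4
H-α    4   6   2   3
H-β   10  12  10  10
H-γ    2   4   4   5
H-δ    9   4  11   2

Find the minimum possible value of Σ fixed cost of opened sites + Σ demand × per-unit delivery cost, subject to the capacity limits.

Open {H-α, H-γ}; cheapest assignment that respects the capacities:
  H-α (cap 9, load 9): R3, R4 — cost 5×2 + 4×3 = 22
  H-γ (cap 9, load 7): R1, R2 — cost 2×2 + 5×4 = 24
  Shipping 46, fixed 68 → total 114.
  Any other capacity-feasible assignment to {H-α, H-γ} ships for at least 46.
Compare {H-α, H-δ}: its best feasible assignment gives total 125.
Compare {H-α, H-β, H-γ}: its best feasible assignment gives total 140.
Every other set of open sites that can feasibly serve all demand totals ≥ 125 even under its best assignment. Minimum: 114.

114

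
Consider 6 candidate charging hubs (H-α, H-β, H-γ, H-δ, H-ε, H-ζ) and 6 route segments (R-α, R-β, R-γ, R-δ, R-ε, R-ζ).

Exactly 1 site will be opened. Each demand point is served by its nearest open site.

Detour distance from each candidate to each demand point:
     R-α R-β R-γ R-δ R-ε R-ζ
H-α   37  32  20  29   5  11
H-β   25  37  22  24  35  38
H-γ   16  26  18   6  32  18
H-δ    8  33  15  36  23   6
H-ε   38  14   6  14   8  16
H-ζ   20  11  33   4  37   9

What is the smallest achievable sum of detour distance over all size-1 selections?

96

Open {H-ε}.
  R-α→H-ε 38, R-β→H-ε 14, R-γ→H-ε 6, R-δ→H-ε 14, R-ε→H-ε 8, R-ζ→H-ε 16  ⇒ total 96.
Compare {H-ζ}: total 114.
Compare {H-γ}: total 116.
No size-1 selection does better; minimum is 96.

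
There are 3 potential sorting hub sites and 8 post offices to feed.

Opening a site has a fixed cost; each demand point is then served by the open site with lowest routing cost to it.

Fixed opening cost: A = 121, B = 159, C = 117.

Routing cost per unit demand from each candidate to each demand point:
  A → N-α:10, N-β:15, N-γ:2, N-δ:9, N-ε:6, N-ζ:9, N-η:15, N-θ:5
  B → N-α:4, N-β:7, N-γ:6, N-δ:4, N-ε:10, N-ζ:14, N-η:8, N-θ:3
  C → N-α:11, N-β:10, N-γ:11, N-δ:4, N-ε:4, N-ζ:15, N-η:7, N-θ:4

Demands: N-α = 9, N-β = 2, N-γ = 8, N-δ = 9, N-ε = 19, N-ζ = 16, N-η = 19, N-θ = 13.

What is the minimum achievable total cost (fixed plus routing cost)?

Open {A, C}: assign each demand point to its cheapest open site.
  N-α→A 9×10=90, N-β→C 2×10=20, N-γ→A 8×2=16, N-δ→C 9×4=36, N-ε→C 19×4=76, N-ζ→A 16×9=144, N-η→C 19×7=133, N-θ→C 13×4=52
  routing cost 567, fixed 238 → total 805.
Compare {A, B}: routing cost 551 + fixed 280 = 831.
Compare {C}: routing cost 744 + fixed 117 = 861.
Compare {B, C}: routing cost 606 + fixed 276 = 882.
All other subsets cost ≥ 831. Minimum total cost: 805.

805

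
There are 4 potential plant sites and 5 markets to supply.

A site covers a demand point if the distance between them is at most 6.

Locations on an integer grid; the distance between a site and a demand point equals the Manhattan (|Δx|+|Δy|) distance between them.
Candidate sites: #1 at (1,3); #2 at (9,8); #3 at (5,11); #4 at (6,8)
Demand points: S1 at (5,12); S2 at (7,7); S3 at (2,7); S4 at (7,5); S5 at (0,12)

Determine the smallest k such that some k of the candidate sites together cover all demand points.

Coverage sets (demand points within 6 of each site):
  #1: {S3}
  #2: {S2, S4}
  #3: {S1, S2, S5}
  #4: {S1, S2, S3, S4}
No single site covers all 5 demand points.
But {#3, #4} covers everything, so the minimum is 2.

2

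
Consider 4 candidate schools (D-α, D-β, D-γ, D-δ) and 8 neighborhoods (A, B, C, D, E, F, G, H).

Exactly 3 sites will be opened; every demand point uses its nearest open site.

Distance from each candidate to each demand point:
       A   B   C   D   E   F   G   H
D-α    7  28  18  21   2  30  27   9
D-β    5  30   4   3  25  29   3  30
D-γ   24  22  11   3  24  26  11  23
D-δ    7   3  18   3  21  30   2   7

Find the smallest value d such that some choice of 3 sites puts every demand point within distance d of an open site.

Open {D-α, D-β, D-γ}.
  Farthest demand point is F at distance 26 (to D-γ); all others are ≤ 26.
With {D-α, D-γ, D-δ} the worst case is 26.
With {D-β, D-γ, D-δ} the worst case is 26.
No size-3 selection achieves below 26.

26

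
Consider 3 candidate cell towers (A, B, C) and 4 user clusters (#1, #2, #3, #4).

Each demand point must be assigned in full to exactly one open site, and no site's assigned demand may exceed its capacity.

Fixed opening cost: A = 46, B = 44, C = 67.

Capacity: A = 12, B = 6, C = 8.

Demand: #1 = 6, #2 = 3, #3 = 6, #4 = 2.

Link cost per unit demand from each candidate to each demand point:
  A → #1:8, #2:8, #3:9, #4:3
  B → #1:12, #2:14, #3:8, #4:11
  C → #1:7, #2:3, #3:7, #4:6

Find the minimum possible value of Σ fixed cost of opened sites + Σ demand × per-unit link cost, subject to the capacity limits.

216

Open {A, B}; cheapest assignment that respects the capacities:
  A (cap 12, load 11): #1, #2, #4 — cost 6×8 + 3×8 + 2×3 = 78
  B (cap 6, load 6): #3 — cost 6×8 = 48
  Shipping 126, fixed 90 → total 216.
  Any other capacity-feasible assignment to {A, B} ships for at least 126.
Compare {A, C}: its best feasible assignment gives total 233.
Compare {A, B, C}: its best feasible assignment gives total 268.
Every other set of open sites that can feasibly serve all demand totals ≥ 233 even under its best assignment. Minimum: 216.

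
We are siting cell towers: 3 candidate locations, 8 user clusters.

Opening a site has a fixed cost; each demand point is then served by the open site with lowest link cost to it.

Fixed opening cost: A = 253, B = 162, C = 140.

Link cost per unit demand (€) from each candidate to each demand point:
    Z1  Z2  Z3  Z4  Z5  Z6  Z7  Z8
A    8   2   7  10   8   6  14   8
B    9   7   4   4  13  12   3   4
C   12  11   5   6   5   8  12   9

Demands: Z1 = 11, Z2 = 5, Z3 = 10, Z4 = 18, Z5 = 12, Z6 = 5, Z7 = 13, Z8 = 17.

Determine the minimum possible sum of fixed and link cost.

731

Open {B}: assign each demand point to its cheapest open site.
  Z1→B 11×9=99, Z2→B 5×7=35, Z3→B 10×4=40, Z4→B 18×4=72, Z5→B 12×13=156, Z6→B 5×12=60, Z7→B 13×3=39, Z8→B 17×4=68
  link cost 569, fixed 162 → total 731.
Compare {B, C}: link cost 453 + fixed 302 = 755.
Compare {A, B}: link cost 443 + fixed 415 = 858.
Compare {C}: link cost 754 + fixed 140 = 894.
All other subsets cost ≥ 755. Minimum total cost: 731.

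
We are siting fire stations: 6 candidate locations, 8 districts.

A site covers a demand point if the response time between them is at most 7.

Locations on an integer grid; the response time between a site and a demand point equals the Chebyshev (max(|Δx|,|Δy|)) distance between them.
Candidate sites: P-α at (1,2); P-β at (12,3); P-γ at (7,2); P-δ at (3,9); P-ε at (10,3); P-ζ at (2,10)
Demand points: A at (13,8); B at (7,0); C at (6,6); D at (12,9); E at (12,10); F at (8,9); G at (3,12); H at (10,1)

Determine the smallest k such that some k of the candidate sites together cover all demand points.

Coverage sets (demand points within 7 of each site):
  P-α: {B, C, F}
  P-β: {A, B, C, D, E, F, H}
  P-γ: {A, B, C, D, F, H}
  P-δ: {C, F, G}
  P-ε: {A, B, C, D, E, F, H}
  P-ζ: {C, F, G}
No single site covers all 8 demand points.
But {P-β, P-δ} covers everything, so the minimum is 2.

2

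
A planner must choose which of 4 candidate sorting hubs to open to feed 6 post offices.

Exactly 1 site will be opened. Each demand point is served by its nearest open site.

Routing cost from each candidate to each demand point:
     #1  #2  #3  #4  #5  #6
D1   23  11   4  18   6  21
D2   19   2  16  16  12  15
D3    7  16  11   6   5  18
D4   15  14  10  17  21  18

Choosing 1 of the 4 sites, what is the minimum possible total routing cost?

Open {D3}.
  #1→D3 7, #2→D3 16, #3→D3 11, #4→D3 6, #5→D3 5, #6→D3 18  ⇒ total 63.
Compare {D2}: total 80.
Compare {D1}: total 83.
No size-1 selection does better; minimum is 63.

63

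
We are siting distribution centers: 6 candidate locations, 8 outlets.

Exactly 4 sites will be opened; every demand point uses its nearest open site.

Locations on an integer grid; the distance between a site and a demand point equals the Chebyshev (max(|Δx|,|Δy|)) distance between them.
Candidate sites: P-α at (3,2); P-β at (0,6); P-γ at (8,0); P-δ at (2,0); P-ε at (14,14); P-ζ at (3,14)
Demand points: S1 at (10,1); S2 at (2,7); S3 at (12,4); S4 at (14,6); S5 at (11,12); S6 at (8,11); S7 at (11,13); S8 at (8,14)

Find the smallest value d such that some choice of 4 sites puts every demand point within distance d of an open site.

Open {P-α, P-β, P-γ, P-ε}.
  Farthest demand point is S4 at distance 6 (to P-γ); all others are ≤ 6.
With {P-α, P-γ, P-δ, P-ε} the worst case is 6.
With {P-α, P-γ, P-ε, P-ζ} the worst case is 6.
No size-4 selection achieves below 6.

6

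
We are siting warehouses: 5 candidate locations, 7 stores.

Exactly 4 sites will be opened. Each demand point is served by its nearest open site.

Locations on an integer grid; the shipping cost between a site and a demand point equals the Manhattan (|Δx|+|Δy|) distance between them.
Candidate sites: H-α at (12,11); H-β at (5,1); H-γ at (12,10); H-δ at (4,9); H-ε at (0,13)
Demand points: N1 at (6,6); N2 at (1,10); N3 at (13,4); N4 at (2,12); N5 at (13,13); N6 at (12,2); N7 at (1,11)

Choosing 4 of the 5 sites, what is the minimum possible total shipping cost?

33

Open {H-α, H-γ, H-δ, H-ε}.
  N1→H-δ 5, N2→H-δ 4, N3→H-γ 7, N4→H-ε 3, N5→H-α 3, N6→H-γ 8, N7→H-ε 3  ⇒ total 33.
Compare {H-α, H-β, H-γ, H-ε}: total 34.
Compare {H-α, H-β, H-δ, H-ε}: total 34.
No size-4 selection does better; minimum is 33.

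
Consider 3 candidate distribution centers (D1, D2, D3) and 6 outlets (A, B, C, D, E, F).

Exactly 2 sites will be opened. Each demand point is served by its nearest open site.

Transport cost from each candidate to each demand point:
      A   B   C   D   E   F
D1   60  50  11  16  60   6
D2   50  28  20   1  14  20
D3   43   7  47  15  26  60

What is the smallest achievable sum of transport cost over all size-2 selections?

Open {D2, D3}.
  A→D3 43, B→D3 7, C→D2 20, D→D2 1, E→D2 14, F→D2 20  ⇒ total 105.
Compare {D1, D3}: total 108.
Compare {D1, D2}: total 110.

105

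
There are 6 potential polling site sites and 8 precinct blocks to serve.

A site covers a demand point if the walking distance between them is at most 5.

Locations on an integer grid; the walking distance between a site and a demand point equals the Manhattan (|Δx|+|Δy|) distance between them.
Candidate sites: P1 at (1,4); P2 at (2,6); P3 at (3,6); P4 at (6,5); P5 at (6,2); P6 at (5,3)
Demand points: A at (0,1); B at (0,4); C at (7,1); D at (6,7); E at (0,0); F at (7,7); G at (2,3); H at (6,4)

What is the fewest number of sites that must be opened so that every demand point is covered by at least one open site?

Coverage sets (demand points within 5 of each site):
  P1: {A, B, E, G, H}
  P2: {B, D, G}
  P3: {B, D, F, G, H}
  P4: {C, D, F, H}
  P5: {C, D, G, H}
  P6: {C, D, G, H}
No single site covers all 8 demand points.
But {P1, P4} covers everything, so the minimum is 2.

2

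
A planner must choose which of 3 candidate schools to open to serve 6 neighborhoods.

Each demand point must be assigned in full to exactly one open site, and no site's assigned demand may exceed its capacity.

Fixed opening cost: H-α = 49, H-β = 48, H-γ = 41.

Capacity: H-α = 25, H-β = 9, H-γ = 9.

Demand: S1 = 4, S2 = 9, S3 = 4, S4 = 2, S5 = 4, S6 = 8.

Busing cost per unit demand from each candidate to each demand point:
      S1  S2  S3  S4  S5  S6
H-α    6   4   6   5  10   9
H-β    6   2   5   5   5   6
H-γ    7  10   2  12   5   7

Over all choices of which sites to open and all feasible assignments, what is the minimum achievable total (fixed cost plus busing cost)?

260

Open {H-α, H-γ}; cheapest assignment that respects the capacities:
  H-α (cap 25, load 23): S1, S2, S4, S6 — cost 4×6 + 9×4 + 2×5 + 8×9 = 142
  H-γ (cap 9, load 8): S3, S5 — cost 4×2 + 4×5 = 28
  Shipping 170, fixed 90 → total 260.
  Any other capacity-feasible assignment to {H-α, H-γ} ships for at least 170.
Compare {H-α, H-β}: its best feasible assignment gives total 279.
Compare {H-α, H-β, H-γ}: its best feasible assignment gives total 284.
Every other set of open sites that can feasibly serve all demand totals ≥ 279 even under its best assignment. Minimum: 260.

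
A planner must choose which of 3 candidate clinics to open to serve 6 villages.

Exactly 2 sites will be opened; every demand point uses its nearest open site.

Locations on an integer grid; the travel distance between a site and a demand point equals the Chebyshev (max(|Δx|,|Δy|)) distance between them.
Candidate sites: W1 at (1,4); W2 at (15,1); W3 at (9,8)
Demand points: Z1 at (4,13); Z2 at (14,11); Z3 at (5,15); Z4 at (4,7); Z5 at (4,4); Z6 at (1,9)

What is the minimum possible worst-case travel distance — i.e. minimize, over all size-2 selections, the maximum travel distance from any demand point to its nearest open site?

Open {W1, W3}.
  Farthest demand point is Z3 at travel distance 7 (to W3); all others are ≤ 7.
With {W2, W3} the worst case is 8.
With {W1, W2} the worst case is 11.
No size-2 selection achieves below 7.

7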